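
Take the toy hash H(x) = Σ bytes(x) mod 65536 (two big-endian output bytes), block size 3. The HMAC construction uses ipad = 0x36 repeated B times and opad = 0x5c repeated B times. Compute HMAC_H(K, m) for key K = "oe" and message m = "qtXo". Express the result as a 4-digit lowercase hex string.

Key "oe" = 6f 65 is 2 bytes ≤ B = 3; zero-pad to 3 bytes: K' = 6f 65 00.
K' ⊕ ipad = 59 53 36.  K' ⊕ opad = 33 39 5c.
Inner input = (K'⊕ipad) ∥ m = 59 53 36 ∥ 71 74 58 6f.
Inner hash: sum = 89+83+54+113+116+88+111 = 654 → 02 8e.
Outer input = (K'⊕opad) ∥ inner = 33 39 5c ∥ 02 8e.
Outer hash (tag): sum = 51+57+92+2+142 = 344 → 01 58.

0158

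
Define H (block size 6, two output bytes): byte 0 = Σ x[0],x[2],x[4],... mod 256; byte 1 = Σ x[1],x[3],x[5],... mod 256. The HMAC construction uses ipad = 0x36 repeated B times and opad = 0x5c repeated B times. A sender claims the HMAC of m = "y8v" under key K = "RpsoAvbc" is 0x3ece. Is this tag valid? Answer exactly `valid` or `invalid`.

invalid

Key "RpsoAvbc" = 52 70 73 6f 41 76 62 63 is 8 bytes > B = 6, so hash it first: H(key) = 68 b8, then zero-pad to 6 bytes: K' = 68 b8 00 00 00 00.
K' ⊕ ipad = 5e 8e 36 36 36 36; K' ⊕ opad = 34 e4 5c 5c 5c 5c.
Inner hash: even-index sum = 441 mod 256 = 185; odd-index sum = 306 mod 256 = 50 → b9 32.
Outer hash (recomputed tag): even-index sum = 421 mod 256 = 165; odd-index sum = 462 mod 256 = 206 → a5 ce.
Recomputed tag = a5ce; claimed = 3ece → mismatch.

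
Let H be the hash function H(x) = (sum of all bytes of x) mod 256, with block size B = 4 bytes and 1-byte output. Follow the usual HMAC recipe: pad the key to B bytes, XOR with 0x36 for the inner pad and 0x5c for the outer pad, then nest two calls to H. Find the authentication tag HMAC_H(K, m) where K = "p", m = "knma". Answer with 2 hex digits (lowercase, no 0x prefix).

Key "p" = 70 is 1 byte ≤ B = 4; zero-pad to 4 bytes: K' = 70 00 00 00.
K' ⊕ ipad = 46 36 36 36.  K' ⊕ opad = 2c 5c 5c 5c.
Inner input = (K'⊕ipad) ∥ m = 46 36 36 36 ∥ 6b 6e 6d 61.
Inner hash: sum = 70+54+54+54+107+110+109+97 = 655; mod 256 = 143 → 8f.
Outer input = (K'⊕opad) ∥ inner = 2c 5c 5c 5c ∥ 8f.
Outer hash (tag): sum = 44+92+92+92+143 = 463; mod 256 = 207 → cf.

cf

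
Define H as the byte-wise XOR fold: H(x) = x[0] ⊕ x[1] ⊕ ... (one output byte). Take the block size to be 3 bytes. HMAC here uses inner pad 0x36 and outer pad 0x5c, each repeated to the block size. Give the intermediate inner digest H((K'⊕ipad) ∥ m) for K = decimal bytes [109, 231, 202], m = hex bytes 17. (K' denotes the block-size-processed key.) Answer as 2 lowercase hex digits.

Key decimal bytes [109, 231, 202] = 6d e7 ca is exactly B = 3 bytes: K' = 6d e7 ca.
K' ⊕ ipad = 5b d1 fc.
Inner input = 5b d1 fc ∥ 17.
Inner hash: XOR 5b⊕d1⊕fc⊕17 = 61.

61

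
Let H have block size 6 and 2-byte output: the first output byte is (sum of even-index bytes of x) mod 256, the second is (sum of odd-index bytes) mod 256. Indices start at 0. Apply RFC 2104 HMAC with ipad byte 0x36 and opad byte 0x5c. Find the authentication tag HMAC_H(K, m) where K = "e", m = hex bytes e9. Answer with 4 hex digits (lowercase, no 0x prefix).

Key "e" = 65 is 1 byte ≤ B = 6; zero-pad to 6 bytes: K' = 65 00 00 00 00 00.
K' ⊕ ipad = 53 36 36 36 36 36.  K' ⊕ opad = 39 5c 5c 5c 5c 5c.
Inner input = (K'⊕ipad) ∥ m = 53 36 36 36 36 36 ∥ e9.
Inner hash: even-index sum = 424 mod 256 = 168; odd-index sum = 162 mod 256 = 162 → a8 a2.
Outer input = (K'⊕opad) ∥ inner = 39 5c 5c 5c 5c 5c ∥ a8 a2.
Outer hash (tag): even-index sum = 409 mod 256 = 153; odd-index sum = 438 mod 256 = 182 → 99 b6.

99b6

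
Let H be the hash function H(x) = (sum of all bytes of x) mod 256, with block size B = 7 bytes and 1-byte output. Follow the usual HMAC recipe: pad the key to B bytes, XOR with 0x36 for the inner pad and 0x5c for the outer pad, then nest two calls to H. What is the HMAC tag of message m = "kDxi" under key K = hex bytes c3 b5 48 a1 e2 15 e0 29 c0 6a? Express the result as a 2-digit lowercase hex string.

90

Key hex bytes c3 b5 48 a1 e2 15 e0 29 c0 6a is 10 bytes > B = 7, so hash it first: H(key) = 8b, then zero-pad to 7 bytes: K' = 8b 00 00 00 00 00 00.
K' ⊕ ipad = bd 36 36 36 36 36 36.  K' ⊕ opad = d7 5c 5c 5c 5c 5c 5c.
Inner input = (K'⊕ipad) ∥ m = bd 36 36 36 36 36 36 ∥ 6b 44 78 69.
Inner hash: sum = 189+54+54+54+54+54+54+107+68+120+105 = 913; mod 256 = 145 → 91.
Outer input = (K'⊕opad) ∥ inner = d7 5c 5c 5c 5c 5c 5c ∥ 91.
Outer hash (tag): sum = 215+92+92+92+92+92+92+145 = 912; mod 256 = 144 → 90.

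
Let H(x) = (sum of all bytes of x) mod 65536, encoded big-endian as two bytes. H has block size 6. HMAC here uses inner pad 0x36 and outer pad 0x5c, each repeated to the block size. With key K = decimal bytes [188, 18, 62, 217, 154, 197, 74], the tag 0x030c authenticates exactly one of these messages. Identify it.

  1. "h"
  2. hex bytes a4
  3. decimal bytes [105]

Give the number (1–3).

2

Key decimal bytes [188, 18, 62, 217, 154, 197, 74] = bc 12 3e d9 9a c5 4a is 7 bytes > B = 6, so hash it first: H(key) = 03 8e, then zero-pad to 6 bytes: K' = 03 8e 00 00 00 00.
K' ⊕ ipad = 35 b8 36 36 36 36; K' ⊕ opad = 5f d2 5c 5c 5c 5c.
m1: inner = H(35 b8 36 36 36 36 68) = 02 2d; tag = H(5f d2 5c 5c 5c 5c 02 2d) = 02d0
m2: inner = H(35 b8 36 36 36 36 a4) = 02 69; tag = H(5f d2 5c 5c 5c 5c 02 69) = 030c ← matches
m3: inner = H(35 b8 36 36 36 36 69) = 02 2e; tag = H(5f d2 5c 5c 5c 5c 02 2e) = 02d1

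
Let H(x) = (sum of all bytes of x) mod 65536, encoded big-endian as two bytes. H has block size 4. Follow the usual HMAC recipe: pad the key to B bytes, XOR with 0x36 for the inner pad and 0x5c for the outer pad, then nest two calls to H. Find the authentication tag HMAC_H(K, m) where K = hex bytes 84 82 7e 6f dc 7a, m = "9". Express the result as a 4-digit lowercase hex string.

Key hex bytes 84 82 7e 6f dc 7a is 6 bytes > B = 4, so hash it first: H(key) = 03 49, then zero-pad to 4 bytes: K' = 03 49 00 00.
K' ⊕ ipad = 35 7f 36 36.  K' ⊕ opad = 5f 15 5c 5c.
Inner input = (K'⊕ipad) ∥ m = 35 7f 36 36 ∥ 39.
Inner hash: sum = 53+127+54+54+57 = 345 → 01 59.
Outer input = (K'⊕opad) ∥ inner = 5f 15 5c 5c ∥ 01 59.
Outer hash (tag): sum = 95+21+92+92+1+89 = 390 → 01 86.

0186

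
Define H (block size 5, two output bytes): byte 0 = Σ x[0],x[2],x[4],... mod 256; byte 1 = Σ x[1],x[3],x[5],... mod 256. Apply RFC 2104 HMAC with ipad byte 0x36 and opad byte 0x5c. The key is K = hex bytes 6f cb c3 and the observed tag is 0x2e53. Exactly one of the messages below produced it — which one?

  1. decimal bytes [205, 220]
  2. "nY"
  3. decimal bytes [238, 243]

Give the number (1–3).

Key hex bytes 6f cb c3 is 3 bytes ≤ B = 5; zero-pad to 5 bytes: K' = 6f cb c3 00 00.
K' ⊕ ipad = 59 fd f5 36 36; K' ⊕ opad = 33 97 9f 5c 5c.
m1: inner = H(59 fd f5 36 36 cd dc) = 60 00; tag = H(33 97 9f 5c 5c 60 00) = 2e53 ← matches
m2: inner = H(59 fd f5 36 36 6e 59) = dd a1; tag = H(33 97 9f 5c 5c dd a1) = cfd0
m3: inner = H(59 fd f5 36 36 ee f3) = 77 21; tag = H(33 97 9f 5c 5c 77 21) = 4f6a

1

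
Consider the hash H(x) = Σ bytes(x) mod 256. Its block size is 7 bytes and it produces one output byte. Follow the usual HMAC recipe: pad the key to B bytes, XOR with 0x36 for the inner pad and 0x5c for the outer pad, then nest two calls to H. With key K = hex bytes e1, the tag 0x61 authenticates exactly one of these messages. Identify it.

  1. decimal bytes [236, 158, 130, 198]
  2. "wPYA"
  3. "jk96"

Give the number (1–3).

2

Key hex bytes e1 is 1 byte ≤ B = 7; zero-pad to 7 bytes: K' = e1 00 00 00 00 00 00.
K' ⊕ ipad = d7 36 36 36 36 36 36; K' ⊕ opad = bd 5c 5c 5c 5c 5c 5c.
m1: inner = H(d7 36 36 36 36 36 36 ec 9e 82 c6) = ed; tag = H(bd 5c 5c 5c 5c 5c 5c ed) = d2
m2: inner = H(d7 36 36 36 36 36 36 77 50 59 41) = 7c; tag = H(bd 5c 5c 5c 5c 5c 5c 7c) = 61 ← matches
m3: inner = H(d7 36 36 36 36 36 36 6a 6b 39 36) = 5f; tag = H(bd 5c 5c 5c 5c 5c 5c 5f) = 44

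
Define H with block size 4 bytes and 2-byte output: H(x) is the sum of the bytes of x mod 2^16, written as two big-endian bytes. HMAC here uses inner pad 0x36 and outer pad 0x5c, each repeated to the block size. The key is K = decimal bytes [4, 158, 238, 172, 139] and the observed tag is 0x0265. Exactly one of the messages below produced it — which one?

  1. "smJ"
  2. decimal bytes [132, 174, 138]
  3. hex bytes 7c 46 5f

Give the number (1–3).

3

Key decimal bytes [4, 158, 238, 172, 139] = 04 9e ee ac 8b is 5 bytes > B = 4, so hash it first: H(key) = 02 c7, then zero-pad to 4 bytes: K' = 02 c7 00 00.
K' ⊕ ipad = 34 f1 36 36; K' ⊕ opad = 5e 9b 5c 5c.
m1: inner = H(34 f1 36 36 73 6d 4a) = 02 bb; tag = H(5e 9b 5c 5c 02 bb) = 026e
m2: inner = H(34 f1 36 36 84 ae 8a) = 03 4d; tag = H(5e 9b 5c 5c 03 4d) = 0201
m3: inner = H(34 f1 36 36 7c 46 5f) = 02 b2; tag = H(5e 9b 5c 5c 02 b2) = 0265 ← matches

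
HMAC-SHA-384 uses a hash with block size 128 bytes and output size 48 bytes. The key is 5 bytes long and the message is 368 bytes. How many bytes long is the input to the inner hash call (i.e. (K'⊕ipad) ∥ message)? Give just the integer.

Key is 5 ≤ 128 bytes, zero-padded: |K'| = 128.
Inner input = (K'⊕ipad) ∥ m → 128 + 368 = 496 bytes.

496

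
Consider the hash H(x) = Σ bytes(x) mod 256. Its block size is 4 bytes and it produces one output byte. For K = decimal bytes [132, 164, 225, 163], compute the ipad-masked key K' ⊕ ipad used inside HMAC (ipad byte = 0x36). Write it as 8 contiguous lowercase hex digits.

b292d795

Key decimal bytes [132, 164, 225, 163] = 84 a4 e1 a3 is exactly B = 4 bytes: K' = 84 a4 e1 a3.
XOR each byte with 0x36: 84⊕36=b2, a4⊕36=92, e1⊕36=d7, a3⊕36=95.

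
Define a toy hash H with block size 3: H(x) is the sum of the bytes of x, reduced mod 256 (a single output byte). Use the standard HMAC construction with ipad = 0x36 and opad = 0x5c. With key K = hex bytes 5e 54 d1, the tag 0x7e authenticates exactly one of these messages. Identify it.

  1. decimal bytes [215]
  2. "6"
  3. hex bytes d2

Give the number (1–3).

2

Key hex bytes 5e 54 d1 is exactly B = 3 bytes: K' = 5e 54 d1.
K' ⊕ ipad = 68 62 e7; K' ⊕ opad = 02 08 8d.
m1: inner = H(68 62 e7 d7) = 88; tag = H(02 08 8d 88) = 1f
m2: inner = H(68 62 e7 36) = e7; tag = H(02 08 8d e7) = 7e ← matches
m3: inner = H(68 62 e7 d2) = 83; tag = H(02 08 8d 83) = 1a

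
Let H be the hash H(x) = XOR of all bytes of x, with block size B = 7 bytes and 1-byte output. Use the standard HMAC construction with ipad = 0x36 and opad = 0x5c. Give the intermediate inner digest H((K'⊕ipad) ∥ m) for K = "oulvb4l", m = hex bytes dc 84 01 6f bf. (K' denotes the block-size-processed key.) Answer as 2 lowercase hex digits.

Key "oulvb4l" = 6f 75 6c 76 62 34 6c is exactly B = 7 bytes: K' = 6f 75 6c 76 62 34 6c.
K' ⊕ ipad = 59 43 5a 40 54 02 5a.
Inner input = 59 43 5a 40 54 02 5a ∥ dc 84 01 6f bf.
Inner hash: XOR 59⊕43⊕5a⊕40⊕54⊕02⊕5a⊕dc⊕84⊕01⊕6f⊕bf = 85.

85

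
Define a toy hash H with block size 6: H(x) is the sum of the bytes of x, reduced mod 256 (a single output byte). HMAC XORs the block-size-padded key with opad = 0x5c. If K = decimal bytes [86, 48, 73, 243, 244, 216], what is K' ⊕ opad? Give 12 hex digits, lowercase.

Key decimal bytes [86, 48, 73, 243, 244, 216] = 56 30 49 f3 f4 d8 is exactly B = 6 bytes: K' = 56 30 49 f3 f4 d8.
XOR each byte with 0x5c: 56⊕5c=0a, 30⊕5c=6c, 49⊕5c=15, f3⊕5c=af, f4⊕5c=a8, d8⊕5c=84.

0a6c15afa884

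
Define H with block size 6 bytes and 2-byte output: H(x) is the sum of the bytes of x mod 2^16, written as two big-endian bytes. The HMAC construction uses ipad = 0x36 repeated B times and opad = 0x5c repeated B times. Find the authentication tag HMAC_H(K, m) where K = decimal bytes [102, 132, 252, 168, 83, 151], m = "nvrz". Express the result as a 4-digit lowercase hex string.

Key decimal bytes [102, 132, 252, 168, 83, 151] = 66 84 fc a8 53 97 is exactly B = 6 bytes: K' = 66 84 fc a8 53 97.
K' ⊕ ipad = 50 b2 ca 9e 65 a1.  K' ⊕ opad = 3a d8 a0 f4 0f cb.
Inner input = (K'⊕ipad) ∥ m = 50 b2 ca 9e 65 a1 ∥ 6e 76 72 7a.
Inner hash: sum = 80+178+202+158+101+161+110+118+114+122 = 1344 → 05 40.
Outer input = (K'⊕opad) ∥ inner = 3a d8 a0 f4 0f cb ∥ 05 40.
Outer hash (tag): sum = 58+216+160+244+15+203+5+64 = 965 → 03 c5.

03c5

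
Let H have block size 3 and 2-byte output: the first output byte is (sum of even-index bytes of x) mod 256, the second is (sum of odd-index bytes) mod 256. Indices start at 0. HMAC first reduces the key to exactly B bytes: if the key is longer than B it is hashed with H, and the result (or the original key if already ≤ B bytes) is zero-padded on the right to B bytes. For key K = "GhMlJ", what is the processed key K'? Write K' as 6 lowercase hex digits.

|K| = 5 > B = 3, so first hash the key.
H(K): even-index sum = 222 mod 256 = 222; odd-index sum = 212 mod 256 = 212 → de d4.
Zero-pad H(K) = de d4 to 3 bytes: K' = de d4 00.

ded400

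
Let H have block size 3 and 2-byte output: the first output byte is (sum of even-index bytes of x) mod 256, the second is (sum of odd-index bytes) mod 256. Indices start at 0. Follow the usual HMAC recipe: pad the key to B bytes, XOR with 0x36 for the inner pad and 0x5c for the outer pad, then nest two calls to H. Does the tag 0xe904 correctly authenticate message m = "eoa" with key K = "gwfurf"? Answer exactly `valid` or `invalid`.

Key "gwfurf" = 67 77 66 75 72 66 is 6 bytes > B = 3, so hash it first: H(key) = 3f 52, then zero-pad to 3 bytes: K' = 3f 52 00.
K' ⊕ ipad = 09 64 36; K' ⊕ opad = 63 0e 5c.
Inner hash: even-index sum = 174 mod 256 = 174; odd-index sum = 298 mod 256 = 42 → ae 2a.
Outer hash (recomputed tag): even-index sum = 233 mod 256 = 233; odd-index sum = 188 mod 256 = 188 → e9 bc.
Recomputed tag = e9bc; claimed = e904 → mismatch.

invalid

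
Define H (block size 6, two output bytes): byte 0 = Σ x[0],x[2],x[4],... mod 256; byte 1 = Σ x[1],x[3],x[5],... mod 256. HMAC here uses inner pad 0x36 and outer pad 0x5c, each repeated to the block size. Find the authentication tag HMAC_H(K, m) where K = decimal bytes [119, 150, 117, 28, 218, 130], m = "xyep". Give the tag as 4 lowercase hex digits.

Key decimal bytes [119, 150, 117, 28, 218, 130] = 77 96 75 1c da 82 is exactly B = 6 bytes: K' = 77 96 75 1c da 82.
K' ⊕ ipad = 41 a0 43 2a ec b4.  K' ⊕ opad = 2b ca 29 40 86 de.
Inner input = (K'⊕ipad) ∥ m = 41 a0 43 2a ec b4 ∥ 78 79 65 70.
Inner hash: even-index sum = 589 mod 256 = 77; odd-index sum = 615 mod 256 = 103 → 4d 67.
Outer input = (K'⊕opad) ∥ inner = 2b ca 29 40 86 de ∥ 4d 67.
Outer hash (tag): even-index sum = 295 mod 256 = 39; odd-index sum = 591 mod 256 = 79 → 27 4f.

274f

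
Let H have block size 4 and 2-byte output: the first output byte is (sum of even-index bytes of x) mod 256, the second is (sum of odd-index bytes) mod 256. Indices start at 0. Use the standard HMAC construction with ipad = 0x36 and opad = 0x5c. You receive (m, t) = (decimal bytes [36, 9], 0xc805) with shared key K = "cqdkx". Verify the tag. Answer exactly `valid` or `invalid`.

invalid

Key "cqdkx" = 63 71 64 6b 78 is 5 bytes > B = 4, so hash it first: H(key) = 3f dc, then zero-pad to 4 bytes: K' = 3f dc 00 00.
K' ⊕ ipad = 09 ea 36 36; K' ⊕ opad = 63 80 5c 5c.
Inner hash: even-index sum = 99 mod 256 = 99; odd-index sum = 297 mod 256 = 41 → 63 29.
Outer hash (recomputed tag): even-index sum = 290 mod 256 = 34; odd-index sum = 261 mod 256 = 5 → 22 05.
Recomputed tag = 2205; claimed = c805 → mismatch.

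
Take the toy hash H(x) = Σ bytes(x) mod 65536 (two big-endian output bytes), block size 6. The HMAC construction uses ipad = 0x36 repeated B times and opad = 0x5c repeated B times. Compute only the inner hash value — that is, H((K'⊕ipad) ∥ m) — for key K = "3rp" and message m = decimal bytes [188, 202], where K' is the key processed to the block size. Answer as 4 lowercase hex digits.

Key "3rp" = 33 72 70 is 3 bytes ≤ B = 6; zero-pad to 6 bytes: K' = 33 72 70 00 00 00.
K' ⊕ ipad = 05 44 46 36 36 36.
Inner input = 05 44 46 36 36 36 ∥ bc ca.
Inner hash: sum = 5+68+70+54+54+54+188+202 = 695 → 02 b7.

02b7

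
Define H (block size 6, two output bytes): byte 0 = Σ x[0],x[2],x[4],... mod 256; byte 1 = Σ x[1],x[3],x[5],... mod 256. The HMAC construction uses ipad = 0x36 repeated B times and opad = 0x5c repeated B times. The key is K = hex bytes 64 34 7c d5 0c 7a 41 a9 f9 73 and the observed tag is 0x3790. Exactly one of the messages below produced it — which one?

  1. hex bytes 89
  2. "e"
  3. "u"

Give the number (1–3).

Key hex bytes 64 34 7c d5 0c 7a 41 a9 f9 73 is 10 bytes > B = 6, so hash it first: H(key) = 26 9f, then zero-pad to 6 bytes: K' = 26 9f 00 00 00 00.
K' ⊕ ipad = 10 a9 36 36 36 36; K' ⊕ opad = 7a c3 5c 5c 5c 5c.
m1: inner = H(10 a9 36 36 36 36 89) = 05 15; tag = H(7a c3 5c 5c 5c 5c 05 15) = 3790 ← matches
m2: inner = H(10 a9 36 36 36 36 65) = e1 15; tag = H(7a c3 5c 5c 5c 5c e1 15) = 1390
m3: inner = H(10 a9 36 36 36 36 75) = f1 15; tag = H(7a c3 5c 5c 5c 5c f1 15) = 2390

1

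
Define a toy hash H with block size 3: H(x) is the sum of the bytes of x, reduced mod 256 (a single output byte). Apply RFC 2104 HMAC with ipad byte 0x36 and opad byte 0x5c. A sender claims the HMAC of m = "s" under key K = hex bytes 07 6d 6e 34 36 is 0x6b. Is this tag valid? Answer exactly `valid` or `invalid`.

invalid

Key hex bytes 07 6d 6e 34 36 is 5 bytes > B = 3, so hash it first: H(key) = 4c, then zero-pad to 3 bytes: K' = 4c 00 00.
K' ⊕ ipad = 7a 36 36; K' ⊕ opad = 10 5c 5c.
Inner hash: sum = 122+54+54+115 = 345; mod 256 = 89 → 59.
Outer hash (recomputed tag): sum = 16+92+92+89 = 289; mod 256 = 33 → 21.
Recomputed tag = 21; claimed = 6b → mismatch.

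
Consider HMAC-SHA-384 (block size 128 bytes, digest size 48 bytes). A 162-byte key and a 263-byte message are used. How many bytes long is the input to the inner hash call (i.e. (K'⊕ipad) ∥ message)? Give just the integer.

391

Key is 162 > 128 bytes, so it is hashed to 48 bytes then zero-padded to 128: |K'| = 128.
Inner input = (K'⊕ipad) ∥ m → 128 + 263 = 391 bytes.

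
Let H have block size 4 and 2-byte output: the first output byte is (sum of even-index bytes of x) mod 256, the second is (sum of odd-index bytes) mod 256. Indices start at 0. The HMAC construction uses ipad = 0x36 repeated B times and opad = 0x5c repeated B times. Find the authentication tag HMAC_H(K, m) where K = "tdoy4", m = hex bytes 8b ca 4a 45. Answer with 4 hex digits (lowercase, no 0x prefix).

d30d

Key "tdoy4" = 74 64 6f 79 34 is 5 bytes > B = 4, so hash it first: H(key) = 17 dd, then zero-pad to 4 bytes: K' = 17 dd 00 00.
K' ⊕ ipad = 21 eb 36 36.  K' ⊕ opad = 4b 81 5c 5c.
Inner input = (K'⊕ipad) ∥ m = 21 eb 36 36 ∥ 8b ca 4a 45.
Inner hash: even-index sum = 300 mod 256 = 44; odd-index sum = 560 mod 256 = 48 → 2c 30.
Outer input = (K'⊕opad) ∥ inner = 4b 81 5c 5c ∥ 2c 30.
Outer hash (tag): even-index sum = 211 mod 256 = 211; odd-index sum = 269 mod 256 = 13 → d3 0d.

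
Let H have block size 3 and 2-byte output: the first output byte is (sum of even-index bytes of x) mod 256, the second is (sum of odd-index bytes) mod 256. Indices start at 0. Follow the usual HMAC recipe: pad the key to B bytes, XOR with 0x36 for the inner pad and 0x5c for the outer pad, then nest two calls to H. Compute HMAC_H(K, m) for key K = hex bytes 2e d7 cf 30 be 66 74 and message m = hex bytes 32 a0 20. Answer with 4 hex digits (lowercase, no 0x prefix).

Key hex bytes 2e d7 cf 30 be 66 74 is 7 bytes > B = 3, so hash it first: H(key) = 2f 6d, then zero-pad to 3 bytes: K' = 2f 6d 00.
K' ⊕ ipad = 19 5b 36.  K' ⊕ opad = 73 31 5c.
Inner input = (K'⊕ipad) ∥ m = 19 5b 36 ∥ 32 a0 20.
Inner hash: even-index sum = 239 mod 256 = 239; odd-index sum = 173 mod 256 = 173 → ef ad.
Outer input = (K'⊕opad) ∥ inner = 73 31 5c ∥ ef ad.
Outer hash (tag): even-index sum = 380 mod 256 = 124; odd-index sum = 288 mod 256 = 32 → 7c 20.

7c20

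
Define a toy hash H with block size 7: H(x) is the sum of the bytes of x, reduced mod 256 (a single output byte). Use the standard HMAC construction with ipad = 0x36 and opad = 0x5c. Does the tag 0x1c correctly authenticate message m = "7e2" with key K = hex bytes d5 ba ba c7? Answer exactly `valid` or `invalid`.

invalid

Key hex bytes d5 ba ba c7 is 4 bytes ≤ B = 7; zero-pad to 7 bytes: K' = d5 ba ba c7 00 00 00.
K' ⊕ ipad = e3 8c 8c f1 36 36 36; K' ⊕ opad = 89 e6 e6 9b 5c 5c 5c.
Inner hash: sum = 227+140+140+241+54+54+54+55+101+50 = 1116; mod 256 = 92 → 5c.
Outer hash (recomputed tag): sum = 137+230+230+155+92+92+92+92 = 1120; mod 256 = 96 → 60.
Recomputed tag = 60; claimed = 1c → mismatch.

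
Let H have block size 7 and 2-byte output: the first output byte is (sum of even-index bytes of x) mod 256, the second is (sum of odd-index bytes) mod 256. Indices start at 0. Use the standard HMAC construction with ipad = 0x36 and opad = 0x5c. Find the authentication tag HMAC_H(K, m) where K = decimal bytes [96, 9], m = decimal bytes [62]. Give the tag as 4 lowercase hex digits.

Key decimal bytes [96, 9] = 60 09 is 2 bytes ≤ B = 7; zero-pad to 7 bytes: K' = 60 09 00 00 00 00 00.
K' ⊕ ipad = 56 3f 36 36 36 36 36.  K' ⊕ opad = 3c 55 5c 5c 5c 5c 5c.
Inner input = (K'⊕ipad) ∥ m = 56 3f 36 36 36 36 36 ∥ 3e.
Inner hash: even-index sum = 248 mod 256 = 248; odd-index sum = 233 mod 256 = 233 → f8 e9.
Outer input = (K'⊕opad) ∥ inner = 3c 55 5c 5c 5c 5c 5c ∥ f8 e9.
Outer hash (tag): even-index sum = 569 mod 256 = 57; odd-index sum = 517 mod 256 = 5 → 39 05.

3905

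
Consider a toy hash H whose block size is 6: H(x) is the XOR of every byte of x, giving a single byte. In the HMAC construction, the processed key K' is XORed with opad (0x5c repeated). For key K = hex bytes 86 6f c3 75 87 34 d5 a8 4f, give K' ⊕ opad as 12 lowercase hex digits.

Key hex bytes 86 6f c3 75 87 34 d5 a8 4f is 9 bytes > B = 6, so hash it first: H(key) = de, then zero-pad to 6 bytes: K' = de 00 00 00 00 00.
XOR each byte with 0x5c: de⊕5c=82, 00⊕5c=5c, 00⊕5c=5c, 00⊕5c=5c, 00⊕5c=5c, 00⊕5c=5c.

825c5c5c5c5c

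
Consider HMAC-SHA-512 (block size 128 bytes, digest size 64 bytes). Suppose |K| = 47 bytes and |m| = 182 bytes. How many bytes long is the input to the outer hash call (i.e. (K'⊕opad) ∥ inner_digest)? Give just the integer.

Key is 47 ≤ 128 bytes, zero-padded: |K'| = 128.
Outer input = (K'⊕opad) ∥ H(inner) → 128 + 64 = 192 bytes.

192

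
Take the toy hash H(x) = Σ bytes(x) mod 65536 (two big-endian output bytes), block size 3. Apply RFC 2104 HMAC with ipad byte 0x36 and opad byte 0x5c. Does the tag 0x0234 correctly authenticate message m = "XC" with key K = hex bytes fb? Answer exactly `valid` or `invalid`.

valid

Key hex bytes fb is 1 byte ≤ B = 3; zero-pad to 3 bytes: K' = fb 00 00.
K' ⊕ ipad = cd 36 36; K' ⊕ opad = a7 5c 5c.
Inner hash: sum = 205+54+54+88+67 = 468 → 01 d4.
Outer hash (recomputed tag): sum = 167+92+92+1+212 = 564 → 02 34.
Recomputed tag = 0234; claimed = 0234 → match.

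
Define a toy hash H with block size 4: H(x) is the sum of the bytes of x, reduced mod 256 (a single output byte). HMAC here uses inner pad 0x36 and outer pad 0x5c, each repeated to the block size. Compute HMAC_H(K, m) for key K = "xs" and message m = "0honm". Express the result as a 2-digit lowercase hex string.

Key "xs" = 78 73 is 2 bytes ≤ B = 4; zero-pad to 4 bytes: K' = 78 73 00 00.
K' ⊕ ipad = 4e 45 36 36.  K' ⊕ opad = 24 2f 5c 5c.
Inner input = (K'⊕ipad) ∥ m = 4e 45 36 36 ∥ 30 68 6f 6e 6d.
Inner hash: sum = 78+69+54+54+48+104+111+110+109 = 737; mod 256 = 225 → e1.
Outer input = (K'⊕opad) ∥ inner = 24 2f 5c 5c ∥ e1.
Outer hash (tag): sum = 36+47+92+92+225 = 492; mod 256 = 236 → ec.

ec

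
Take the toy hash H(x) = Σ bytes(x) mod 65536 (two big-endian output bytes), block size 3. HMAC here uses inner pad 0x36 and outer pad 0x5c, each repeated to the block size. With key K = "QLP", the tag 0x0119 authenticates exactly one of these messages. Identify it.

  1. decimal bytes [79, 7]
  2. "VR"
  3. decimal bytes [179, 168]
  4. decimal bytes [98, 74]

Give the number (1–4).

2

Key "QLP" = 51 4c 50 is exactly B = 3 bytes: K' = 51 4c 50.
K' ⊕ ipad = 67 7a 66; K' ⊕ opad = 0d 10 0c.
m1: inner = H(67 7a 66 4f 07) = 01 9d; tag = H(0d 10 0c 01 9d) = 00c7
m2: inner = H(67 7a 66 56 52) = 01 ef; tag = H(0d 10 0c 01 ef) = 0119 ← matches
m3: inner = H(67 7a 66 b3 a8) = 02 a2; tag = H(0d 10 0c 02 a2) = 00cd
m4: inner = H(67 7a 66 62 4a) = 01 f3; tag = H(0d 10 0c 01 f3) = 011d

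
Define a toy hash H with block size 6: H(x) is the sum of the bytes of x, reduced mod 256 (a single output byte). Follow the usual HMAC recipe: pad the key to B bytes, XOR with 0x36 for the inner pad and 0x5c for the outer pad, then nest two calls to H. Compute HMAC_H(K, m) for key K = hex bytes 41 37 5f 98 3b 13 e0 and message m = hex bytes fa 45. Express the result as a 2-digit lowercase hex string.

85

Key hex bytes 41 37 5f 98 3b 13 e0 is 7 bytes > B = 6, so hash it first: H(key) = 9d, then zero-pad to 6 bytes: K' = 9d 00 00 00 00 00.
K' ⊕ ipad = ab 36 36 36 36 36.  K' ⊕ opad = c1 5c 5c 5c 5c 5c.
Inner input = (K'⊕ipad) ∥ m = ab 36 36 36 36 36 ∥ fa 45.
Inner hash: sum = 171+54+54+54+54+54+250+69 = 760; mod 256 = 248 → f8.
Outer input = (K'⊕opad) ∥ inner = c1 5c 5c 5c 5c 5c ∥ f8.
Outer hash (tag): sum = 193+92+92+92+92+92+248 = 901; mod 256 = 133 → 85.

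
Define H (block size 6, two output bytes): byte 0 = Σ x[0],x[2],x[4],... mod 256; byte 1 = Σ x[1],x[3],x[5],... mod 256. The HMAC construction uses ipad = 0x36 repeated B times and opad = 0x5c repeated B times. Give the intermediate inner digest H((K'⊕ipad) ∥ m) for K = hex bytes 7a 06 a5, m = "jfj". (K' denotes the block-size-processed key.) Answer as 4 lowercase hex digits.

e902

Key hex bytes 7a 06 a5 is 3 bytes ≤ B = 6; zero-pad to 6 bytes: K' = 7a 06 a5 00 00 00.
K' ⊕ ipad = 4c 30 93 36 36 36.
Inner input = 4c 30 93 36 36 36 ∥ 6a 66 6a.
Inner hash: even-index sum = 489 mod 256 = 233; odd-index sum = 258 mod 256 = 2 → e9 02.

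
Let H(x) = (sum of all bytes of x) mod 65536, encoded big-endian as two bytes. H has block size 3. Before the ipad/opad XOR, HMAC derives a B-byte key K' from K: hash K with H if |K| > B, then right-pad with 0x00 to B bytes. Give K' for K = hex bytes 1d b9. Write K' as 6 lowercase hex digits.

Key hex bytes 1d b9 is 2 bytes ≤ B = 3; zero-pad to 3 bytes: K' = 1d b9 00.

1db900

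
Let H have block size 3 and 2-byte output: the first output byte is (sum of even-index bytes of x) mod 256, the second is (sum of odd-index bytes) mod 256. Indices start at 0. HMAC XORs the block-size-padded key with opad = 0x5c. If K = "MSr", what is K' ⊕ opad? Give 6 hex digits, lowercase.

Key "MSr" = 4d 53 72 is exactly B = 3 bytes: K' = 4d 53 72.
XOR each byte with 0x5c: 4d⊕5c=11, 53⊕5c=0f, 72⊕5c=2e.

110f2e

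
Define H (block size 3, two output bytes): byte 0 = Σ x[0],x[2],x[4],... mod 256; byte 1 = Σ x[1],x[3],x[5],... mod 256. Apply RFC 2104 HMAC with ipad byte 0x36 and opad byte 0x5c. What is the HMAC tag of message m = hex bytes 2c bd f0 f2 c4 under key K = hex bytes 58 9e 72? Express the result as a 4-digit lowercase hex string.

ba23

Key hex bytes 58 9e 72 is exactly B = 3 bytes: K' = 58 9e 72.
K' ⊕ ipad = 6e a8 44.  K' ⊕ opad = 04 c2 2e.
Inner input = (K'⊕ipad) ∥ m = 6e a8 44 ∥ 2c bd f0 f2 c4.
Inner hash: even-index sum = 609 mod 256 = 97; odd-index sum = 648 mod 256 = 136 → 61 88.
Outer input = (K'⊕opad) ∥ inner = 04 c2 2e ∥ 61 88.
Outer hash (tag): even-index sum = 186 mod 256 = 186; odd-index sum = 291 mod 256 = 35 → ba 23.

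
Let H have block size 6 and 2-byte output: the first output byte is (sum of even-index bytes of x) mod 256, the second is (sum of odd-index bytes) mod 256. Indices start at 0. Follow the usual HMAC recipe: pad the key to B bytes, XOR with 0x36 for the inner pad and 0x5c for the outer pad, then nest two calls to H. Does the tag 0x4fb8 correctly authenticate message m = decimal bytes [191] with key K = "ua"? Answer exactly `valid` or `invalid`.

valid

Key "ua" = 75 61 is 2 bytes ≤ B = 6; zero-pad to 6 bytes: K' = 75 61 00 00 00 00.
K' ⊕ ipad = 43 57 36 36 36 36; K' ⊕ opad = 29 3d 5c 5c 5c 5c.
Inner hash: even-index sum = 366 mod 256 = 110; odd-index sum = 195 mod 256 = 195 → 6e c3.
Outer hash (recomputed tag): even-index sum = 335 mod 256 = 79; odd-index sum = 440 mod 256 = 184 → 4f b8.
Recomputed tag = 4fb8; claimed = 4fb8 → match.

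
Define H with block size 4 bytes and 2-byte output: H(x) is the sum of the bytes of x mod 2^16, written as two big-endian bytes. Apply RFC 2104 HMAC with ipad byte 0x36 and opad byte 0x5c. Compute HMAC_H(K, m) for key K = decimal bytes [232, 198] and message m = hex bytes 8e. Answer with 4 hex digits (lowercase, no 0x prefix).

02d0

Key decimal bytes [232, 198] = e8 c6 is 2 bytes ≤ B = 4; zero-pad to 4 bytes: K' = e8 c6 00 00.
K' ⊕ ipad = de f0 36 36.  K' ⊕ opad = b4 9a 5c 5c.
Inner input = (K'⊕ipad) ∥ m = de f0 36 36 ∥ 8e.
Inner hash: sum = 222+240+54+54+142 = 712 → 02 c8.
Outer input = (K'⊕opad) ∥ inner = b4 9a 5c 5c ∥ 02 c8.
Outer hash (tag): sum = 180+154+92+92+2+200 = 720 → 02 d0.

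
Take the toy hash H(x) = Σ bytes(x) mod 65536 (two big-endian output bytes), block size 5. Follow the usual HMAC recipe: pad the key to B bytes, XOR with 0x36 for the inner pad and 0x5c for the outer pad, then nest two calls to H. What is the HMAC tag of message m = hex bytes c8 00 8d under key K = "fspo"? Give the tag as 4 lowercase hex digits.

01e5

Key "fspo" = 66 73 70 6f is 4 bytes ≤ B = 5; zero-pad to 5 bytes: K' = 66 73 70 6f 00.
K' ⊕ ipad = 50 45 46 59 36.  K' ⊕ opad = 3a 2f 2c 33 5c.
Inner input = (K'⊕ipad) ∥ m = 50 45 46 59 36 ∥ c8 00 8d.
Inner hash: sum = 80+69+70+89+54+200+0+141 = 703 → 02 bf.
Outer input = (K'⊕opad) ∥ inner = 3a 2f 2c 33 5c ∥ 02 bf.
Outer hash (tag): sum = 58+47+44+51+92+2+191 = 485 → 01 e5.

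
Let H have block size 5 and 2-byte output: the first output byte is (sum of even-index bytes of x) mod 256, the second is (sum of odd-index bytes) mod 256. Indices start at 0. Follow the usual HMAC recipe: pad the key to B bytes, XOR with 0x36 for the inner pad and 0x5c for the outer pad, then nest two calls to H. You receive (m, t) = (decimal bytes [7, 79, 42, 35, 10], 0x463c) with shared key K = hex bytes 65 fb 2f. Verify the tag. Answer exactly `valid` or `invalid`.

invalid

Key hex bytes 65 fb 2f is 3 bytes ≤ B = 5; zero-pad to 5 bytes: K' = 65 fb 2f 00 00.
K' ⊕ ipad = 53 cd 19 36 36; K' ⊕ opad = 39 a7 73 5c 5c.
Inner hash: even-index sum = 276 mod 256 = 20; odd-index sum = 318 mod 256 = 62 → 14 3e.
Outer hash (recomputed tag): even-index sum = 326 mod 256 = 70; odd-index sum = 279 mod 256 = 23 → 46 17.
Recomputed tag = 4617; claimed = 463c → mismatch.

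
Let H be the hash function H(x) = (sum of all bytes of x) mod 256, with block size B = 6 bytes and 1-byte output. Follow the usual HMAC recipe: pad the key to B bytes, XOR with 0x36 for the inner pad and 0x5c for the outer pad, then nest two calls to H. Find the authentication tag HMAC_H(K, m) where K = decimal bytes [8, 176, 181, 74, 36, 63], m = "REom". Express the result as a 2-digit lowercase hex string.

6b

Key decimal bytes [8, 176, 181, 74, 36, 63] = 08 b0 b5 4a 24 3f is exactly B = 6 bytes: K' = 08 b0 b5 4a 24 3f.
K' ⊕ ipad = 3e 86 83 7c 12 09.  K' ⊕ opad = 54 ec e9 16 78 63.
Inner input = (K'⊕ipad) ∥ m = 3e 86 83 7c 12 09 ∥ 52 45 6f 6d.
Inner hash: sum = 62+134+131+124+18+9+82+69+111+109 = 849; mod 256 = 81 → 51.
Outer input = (K'⊕opad) ∥ inner = 54 ec e9 16 78 63 ∥ 51.
Outer hash (tag): sum = 84+236+233+22+120+99+81 = 875; mod 256 = 107 → 6b.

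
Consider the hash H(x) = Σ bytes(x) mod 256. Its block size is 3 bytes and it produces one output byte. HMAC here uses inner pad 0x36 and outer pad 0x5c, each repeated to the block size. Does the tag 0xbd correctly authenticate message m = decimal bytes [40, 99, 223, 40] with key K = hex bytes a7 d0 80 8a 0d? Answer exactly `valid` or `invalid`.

invalid

Key hex bytes a7 d0 80 8a 0d is 5 bytes > B = 3, so hash it first: H(key) = 8e, then zero-pad to 3 bytes: K' = 8e 00 00.
K' ⊕ ipad = b8 36 36; K' ⊕ opad = d2 5c 5c.
Inner hash: sum = 184+54+54+40+99+223+40 = 694; mod 256 = 182 → b6.
Outer hash (recomputed tag): sum = 210+92+92+182 = 576; mod 256 = 64 → 40.
Recomputed tag = 40; claimed = bd → mismatch.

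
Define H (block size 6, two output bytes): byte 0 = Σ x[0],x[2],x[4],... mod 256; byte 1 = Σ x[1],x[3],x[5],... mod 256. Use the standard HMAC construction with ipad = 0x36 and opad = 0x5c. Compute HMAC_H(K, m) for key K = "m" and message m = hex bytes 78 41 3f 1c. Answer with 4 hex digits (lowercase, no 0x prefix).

6713

Key "m" = 6d is 1 byte ≤ B = 6; zero-pad to 6 bytes: K' = 6d 00 00 00 00 00.
K' ⊕ ipad = 5b 36 36 36 36 36.  K' ⊕ opad = 31 5c 5c 5c 5c 5c.
Inner input = (K'⊕ipad) ∥ m = 5b 36 36 36 36 36 ∥ 78 41 3f 1c.
Inner hash: even-index sum = 382 mod 256 = 126; odd-index sum = 255 mod 256 = 255 → 7e ff.
Outer input = (K'⊕opad) ∥ inner = 31 5c 5c 5c 5c 5c ∥ 7e ff.
Outer hash (tag): even-index sum = 359 mod 256 = 103; odd-index sum = 531 mod 256 = 19 → 67 13.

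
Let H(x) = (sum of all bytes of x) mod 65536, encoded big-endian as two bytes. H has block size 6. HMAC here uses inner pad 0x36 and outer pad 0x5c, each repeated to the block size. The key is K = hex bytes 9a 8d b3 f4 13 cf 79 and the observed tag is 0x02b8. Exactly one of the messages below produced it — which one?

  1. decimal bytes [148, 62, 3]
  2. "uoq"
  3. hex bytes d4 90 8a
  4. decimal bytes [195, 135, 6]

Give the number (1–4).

Key hex bytes 9a 8d b3 f4 13 cf 79 is 7 bytes > B = 6, so hash it first: H(key) = 04 29, then zero-pad to 6 bytes: K' = 04 29 00 00 00 00.
K' ⊕ ipad = 32 1f 36 36 36 36; K' ⊕ opad = 58 75 5c 5c 5c 5c.
m1: inner = H(32 1f 36 36 36 36 94 3e 03) = 01 fe; tag = H(58 75 5c 5c 5c 5c 01 fe) = 033c
m2: inner = H(32 1f 36 36 36 36 75 6f 71) = 02 7e; tag = H(58 75 5c 5c 5c 5c 02 7e) = 02bd
m3: inner = H(32 1f 36 36 36 36 d4 90 8a) = 03 17; tag = H(58 75 5c 5c 5c 5c 03 17) = 0257
m4: inner = H(32 1f 36 36 36 36 c3 87 06) = 02 79; tag = H(58 75 5c 5c 5c 5c 02 79) = 02b8 ← matches

4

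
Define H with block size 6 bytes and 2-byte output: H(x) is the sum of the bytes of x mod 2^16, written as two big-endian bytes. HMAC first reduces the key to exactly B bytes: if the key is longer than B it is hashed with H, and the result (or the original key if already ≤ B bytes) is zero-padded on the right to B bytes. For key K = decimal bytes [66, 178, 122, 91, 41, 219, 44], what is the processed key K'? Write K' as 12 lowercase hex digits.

02f900000000

|K| = 7 > B = 6, so first hash the key.
H(K): sum = 66+178+122+91+41+219+44 = 761 → 02 f9.
Zero-pad H(K) = 02 f9 to 6 bytes: K' = 02 f9 00 00 00 00.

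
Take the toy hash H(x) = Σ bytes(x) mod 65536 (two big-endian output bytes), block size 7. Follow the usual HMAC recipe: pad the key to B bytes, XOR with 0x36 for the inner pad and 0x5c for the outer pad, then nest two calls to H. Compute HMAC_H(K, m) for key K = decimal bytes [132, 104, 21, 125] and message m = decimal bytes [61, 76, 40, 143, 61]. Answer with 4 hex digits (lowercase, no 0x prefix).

032a

Key decimal bytes [132, 104, 21, 125] = 84 68 15 7d is 4 bytes ≤ B = 7; zero-pad to 7 bytes: K' = 84 68 15 7d 00 00 00.
K' ⊕ ipad = b2 5e 23 4b 36 36 36.  K' ⊕ opad = d8 34 49 21 5c 5c 5c.
Inner input = (K'⊕ipad) ∥ m = b2 5e 23 4b 36 36 36 ∥ 3d 4c 28 8f 3d.
Inner hash: sum = 178+94+35+75+54+54+54+61+76+40+143+61 = 925 → 03 9d.
Outer input = (K'⊕opad) ∥ inner = d8 34 49 21 5c 5c 5c ∥ 03 9d.
Outer hash (tag): sum = 216+52+73+33+92+92+92+3+157 = 810 → 03 2a.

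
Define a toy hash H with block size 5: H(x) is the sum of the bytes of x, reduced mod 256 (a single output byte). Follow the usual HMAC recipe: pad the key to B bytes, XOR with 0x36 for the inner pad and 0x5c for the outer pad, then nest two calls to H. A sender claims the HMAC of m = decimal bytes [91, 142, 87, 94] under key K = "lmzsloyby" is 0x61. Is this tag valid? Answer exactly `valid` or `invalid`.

invalid

Key "lmzsloyby" = 6c 6d 7a 73 6c 6f 79 62 79 is 9 bytes > B = 5, so hash it first: H(key) = f5, then zero-pad to 5 bytes: K' = f5 00 00 00 00.
K' ⊕ ipad = c3 36 36 36 36; K' ⊕ opad = a9 5c 5c 5c 5c.
Inner hash: sum = 195+54+54+54+54+91+142+87+94 = 825; mod 256 = 57 → 39.
Outer hash (recomputed tag): sum = 169+92+92+92+92+57 = 594; mod 256 = 82 → 52.
Recomputed tag = 52; claimed = 61 → mismatch.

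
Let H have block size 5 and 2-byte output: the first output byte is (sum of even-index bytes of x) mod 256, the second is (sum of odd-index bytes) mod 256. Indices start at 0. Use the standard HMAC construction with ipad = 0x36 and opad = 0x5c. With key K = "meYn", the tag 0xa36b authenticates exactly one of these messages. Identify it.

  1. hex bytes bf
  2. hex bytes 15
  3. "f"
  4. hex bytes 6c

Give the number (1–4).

3

Key "meYn" = 6d 65 59 6e is 4 bytes ≤ B = 5; zero-pad to 5 bytes: K' = 6d 65 59 6e 00.
K' ⊕ ipad = 5b 53 6f 58 36; K' ⊕ opad = 31 39 05 32 5c.
m1: inner = H(5b 53 6f 58 36 bf) = 00 6a; tag = H(31 39 05 32 5c 00 6a) = fc6b
m2: inner = H(5b 53 6f 58 36 15) = 00 c0; tag = H(31 39 05 32 5c 00 c0) = 526b
m3: inner = H(5b 53 6f 58 36 66) = 00 11; tag = H(31 39 05 32 5c 00 11) = a36b ← matches
m4: inner = H(5b 53 6f 58 36 6c) = 00 17; tag = H(31 39 05 32 5c 00 17) = a96b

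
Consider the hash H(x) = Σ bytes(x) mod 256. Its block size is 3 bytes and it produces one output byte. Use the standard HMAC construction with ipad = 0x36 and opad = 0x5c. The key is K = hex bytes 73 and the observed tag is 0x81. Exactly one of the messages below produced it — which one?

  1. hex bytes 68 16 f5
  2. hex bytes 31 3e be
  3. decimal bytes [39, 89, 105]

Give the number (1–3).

3

Key hex bytes 73 is 1 byte ≤ B = 3; zero-pad to 3 bytes: K' = 73 00 00.
K' ⊕ ipad = 45 36 36; K' ⊕ opad = 2f 5c 5c.
m1: inner = H(45 36 36 68 16 f5) = 24; tag = H(2f 5c 5c 24) = 0b
m2: inner = H(45 36 36 31 3e be) = de; tag = H(2f 5c 5c de) = c5
m3: inner = H(45 36 36 27 59 69) = 9a; tag = H(2f 5c 5c 9a) = 81 ← matches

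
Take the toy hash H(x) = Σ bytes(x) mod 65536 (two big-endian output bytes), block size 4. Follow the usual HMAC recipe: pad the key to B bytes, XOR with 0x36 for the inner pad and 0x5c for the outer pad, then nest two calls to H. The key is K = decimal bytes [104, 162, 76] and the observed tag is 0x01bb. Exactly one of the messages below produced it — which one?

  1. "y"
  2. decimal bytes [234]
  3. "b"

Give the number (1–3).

1

Key decimal bytes [104, 162, 76] = 68 a2 4c is 3 bytes ≤ B = 4; zero-pad to 4 bytes: K' = 68 a2 4c 00.
K' ⊕ ipad = 5e 94 7a 36; K' ⊕ opad = 34 fe 10 5c.
m1: inner = H(5e 94 7a 36 79) = 02 1b; tag = H(34 fe 10 5c 02 1b) = 01bb ← matches
m2: inner = H(5e 94 7a 36 ea) = 02 8c; tag = H(34 fe 10 5c 02 8c) = 022c
m3: inner = H(5e 94 7a 36 62) = 02 04; tag = H(34 fe 10 5c 02 04) = 01a4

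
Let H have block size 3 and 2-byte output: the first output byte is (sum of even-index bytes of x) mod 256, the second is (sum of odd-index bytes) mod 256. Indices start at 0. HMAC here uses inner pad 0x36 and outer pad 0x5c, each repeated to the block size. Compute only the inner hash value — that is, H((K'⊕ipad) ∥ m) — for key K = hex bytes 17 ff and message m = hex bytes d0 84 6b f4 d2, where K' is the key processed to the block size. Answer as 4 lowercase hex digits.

Key hex bytes 17 ff is 2 bytes ≤ B = 3; zero-pad to 3 bytes: K' = 17 ff 00.
K' ⊕ ipad = 21 c9 36.
Inner input = 21 c9 36 ∥ d0 84 6b f4 d2.
Inner hash: even-index sum = 463 mod 256 = 207; odd-index sum = 726 mod 256 = 214 → cf d6.

cfd6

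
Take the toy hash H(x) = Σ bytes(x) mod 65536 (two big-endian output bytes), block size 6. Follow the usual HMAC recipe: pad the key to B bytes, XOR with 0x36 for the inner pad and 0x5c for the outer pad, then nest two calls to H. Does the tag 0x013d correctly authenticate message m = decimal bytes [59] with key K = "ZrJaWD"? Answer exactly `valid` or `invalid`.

valid

Key "ZrJaWD" = 5a 72 4a 61 57 44 is exactly B = 6 bytes: K' = 5a 72 4a 61 57 44.
K' ⊕ ipad = 6c 44 7c 57 61 72; K' ⊕ opad = 06 2e 16 3d 0b 18.
Inner hash: sum = 108+68+124+87+97+114+59 = 657 → 02 91.
Outer hash (recomputed tag): sum = 6+46+22+61+11+24+2+145 = 317 → 01 3d.
Recomputed tag = 013d; claimed = 013d → match.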